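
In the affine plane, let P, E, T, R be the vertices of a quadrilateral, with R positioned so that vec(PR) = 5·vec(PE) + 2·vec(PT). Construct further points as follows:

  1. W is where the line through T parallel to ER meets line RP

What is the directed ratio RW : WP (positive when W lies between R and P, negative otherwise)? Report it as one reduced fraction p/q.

Set P = (0, 0), E = (1, 0), T = (0, 1), R = (5, 2); any affine frame gives the same invariant.
1. W is where the line through T parallel to ER meets line RP ⇒ W = (-10, -4)
W = R + t·(P−R) with t = 3, so RW:WP = t:(1−t) = 3:-2

RW:WP = -3/2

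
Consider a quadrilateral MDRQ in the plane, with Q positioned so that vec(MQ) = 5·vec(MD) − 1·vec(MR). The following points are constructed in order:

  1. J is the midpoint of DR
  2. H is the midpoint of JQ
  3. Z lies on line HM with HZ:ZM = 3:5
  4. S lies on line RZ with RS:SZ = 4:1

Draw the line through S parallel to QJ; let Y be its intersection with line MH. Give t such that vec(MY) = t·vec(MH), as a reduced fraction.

t = 4/5

Choose coordinates M = (0, 0), D = (1, 0), R = (0, 1), Q = (5, -1).
1. J is the midpoint of DR ⇒ J = (1/2, 1/2)
2. H is the midpoint of JQ ⇒ H = (11/4, -1/4)
3. Z lies on line HM with HZ:ZM = 3:5 ⇒ Z = (55/32, -5/32)
4. S lies on line RZ with RS:SZ = 4:1 ⇒ S = (11/8, 3/40)
through S parallel to QJ: direction (-9/2, 3/2); meets MH at Y = (11/5, -1/5)
Y = M + t·(H−M) with t = 4/5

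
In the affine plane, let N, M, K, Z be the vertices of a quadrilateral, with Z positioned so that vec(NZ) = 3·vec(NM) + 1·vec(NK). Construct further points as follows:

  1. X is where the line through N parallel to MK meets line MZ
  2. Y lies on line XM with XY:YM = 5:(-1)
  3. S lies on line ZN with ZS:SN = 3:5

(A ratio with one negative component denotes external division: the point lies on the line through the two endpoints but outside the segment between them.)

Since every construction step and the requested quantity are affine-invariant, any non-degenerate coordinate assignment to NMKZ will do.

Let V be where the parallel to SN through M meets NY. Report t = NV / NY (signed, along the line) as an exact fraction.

Work in coordinates with N = (0, 0), M = (1, 0), K = (0, 1), Z = (3, 1).
1. X is where the line through N parallel to MK meets line MZ ⇒ X = (1/3, -1/3)
2. Y lies on line XM with XY:YM = 5:(-1) ⇒ Y = (7/6, 1/12)
3. S lies on line ZN with ZS:SN = 3:5 ⇒ S = (15/8, 5/8)
through M parallel to SN: direction (-15/8, -5/8); meets NY at V = (14/11, 1/11)
V = N + t·(Y−N) with t = 12/11

t = 12/11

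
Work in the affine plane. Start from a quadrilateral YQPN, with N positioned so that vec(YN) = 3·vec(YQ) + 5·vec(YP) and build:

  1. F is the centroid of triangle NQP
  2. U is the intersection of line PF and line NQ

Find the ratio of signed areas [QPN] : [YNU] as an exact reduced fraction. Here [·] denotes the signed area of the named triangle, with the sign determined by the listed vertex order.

Set Y = (0, 0), Q = (1, 0), P = (0, 1), N = (3, 5); any affine frame gives the same invariant.
1. F is the centroid of triangle NQP ⇒ F = (4/3, 2)
2. U is the intersection of line PF and line NQ ⇒ U = (2, 5/2)
2·[QPN] = -7, 2·[YNU] = -5/2
[QPN]:[YNU] = -7:-5/2 = 14/5

[QPN]:[YNU] = 14/5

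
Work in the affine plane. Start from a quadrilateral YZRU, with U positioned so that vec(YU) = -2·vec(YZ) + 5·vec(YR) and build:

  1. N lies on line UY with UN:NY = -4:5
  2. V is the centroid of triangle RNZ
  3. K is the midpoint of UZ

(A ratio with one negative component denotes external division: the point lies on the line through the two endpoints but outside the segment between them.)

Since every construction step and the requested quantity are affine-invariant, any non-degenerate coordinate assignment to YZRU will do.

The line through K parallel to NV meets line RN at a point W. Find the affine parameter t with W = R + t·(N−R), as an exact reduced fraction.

Assign Y = (0, 0), Z = (1, 0), R = (0, 1), U = (-2, 5) — the answer is frame-independent, so this choice is without loss of generality.
1. N lies on line UY with UN:NY = -4:5 ⇒ N = (-10, 25)
2. V is the centroid of triangle RNZ ⇒ V = (-3, 26/3)
3. K is the midpoint of UZ ⇒ K = (-1/2, 5/2)
through K parallel to NV: direction (7, -49/3); meets RN at W = (-5, 13)
W = R + t·(N−R) with t = 1/2

t = 1/2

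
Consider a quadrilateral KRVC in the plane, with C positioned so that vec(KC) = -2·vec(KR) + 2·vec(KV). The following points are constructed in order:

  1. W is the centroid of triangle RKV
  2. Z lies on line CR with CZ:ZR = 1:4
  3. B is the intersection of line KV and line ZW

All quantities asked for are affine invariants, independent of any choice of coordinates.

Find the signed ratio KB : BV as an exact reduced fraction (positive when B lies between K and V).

Set K = (0, 0), R = (1, 0), V = (0, 1), C = (-2, 2); any affine frame gives the same invariant.
1. W is the centroid of triangle RKV ⇒ W = (1/3, 1/3)
2. Z lies on line CR with CZ:ZR = 1:4 ⇒ Z = (-7/5, 8/5)
3. B is the intersection of line KV and line ZW ⇒ B = (0, 15/26)
B = K + t·(V−K) with t = 15/26, so KB:BV = t:(1−t) = 15/26:11/26

KB:BV = 15/11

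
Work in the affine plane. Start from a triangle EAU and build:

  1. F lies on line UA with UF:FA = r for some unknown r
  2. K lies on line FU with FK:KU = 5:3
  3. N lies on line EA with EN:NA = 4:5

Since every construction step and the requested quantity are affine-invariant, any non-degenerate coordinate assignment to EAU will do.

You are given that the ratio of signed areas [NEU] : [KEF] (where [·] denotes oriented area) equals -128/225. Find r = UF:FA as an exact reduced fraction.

Assign E = (0, 0), A = (1, 0), U = (0, 1) — the answer is frame-independent, so this choice is without loss of generality.
1. With UF:FA = r, write λ = r/(r+1) so F = U + λ·(A−U); F is affine-linear in λ
2. K lies on line FU with FK:KU = 5:3 ⇒ K is an affine combination of earlier points and hence also affine-linear in λ
3. N lies on line EA with EN:NA = 4:5 ⇒ N = (4/9, 0)
Every point depending on F is an affine combination of F and λ-independent points, so each such coordinate is linear in λ; the λ² term in each signed area is a multiple of (A−U)×(A−U) = 0, so 2·[NEU] and 2·[KEF] are each linear in λ. Evaluating at λ=0 and λ=1:
  2·[NEU] = -4/9,   2·[KEF] = 5/8·λ
So [NEU]:[KEF] = (-4/9) / (5/8·λ). Setting this equal to -128/225:
  -4/9 = -128/225·(5/8·λ)  ⇒  λ = 5/4
Then r = λ/(1−λ) = (5/4)/(-1/4) = -5. Check: with r = -5, F = (5/4, -1/4) and [NEU]:[KEF] = -128/225 as required.

r = -5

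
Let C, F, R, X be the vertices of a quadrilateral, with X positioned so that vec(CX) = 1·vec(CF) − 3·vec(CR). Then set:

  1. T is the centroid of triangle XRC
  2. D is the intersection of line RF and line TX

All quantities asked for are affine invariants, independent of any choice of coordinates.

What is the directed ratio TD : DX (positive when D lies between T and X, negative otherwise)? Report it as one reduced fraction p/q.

TD:DX = -4/9

Assign C = (0, 0), F = (1, 0), R = (0, 1), X = (1, -3) — the answer is frame-independent, so this choice is without loss of generality.
1. T is the centroid of triangle XRC ⇒ T = (1/3, -2/3)
2. D is the intersection of line RF and line TX ⇒ D = (-1/5, 6/5)
D = T + t·(X−T) with t = -4/5, so TD:DX = t:(1−t) = -4/5:9/5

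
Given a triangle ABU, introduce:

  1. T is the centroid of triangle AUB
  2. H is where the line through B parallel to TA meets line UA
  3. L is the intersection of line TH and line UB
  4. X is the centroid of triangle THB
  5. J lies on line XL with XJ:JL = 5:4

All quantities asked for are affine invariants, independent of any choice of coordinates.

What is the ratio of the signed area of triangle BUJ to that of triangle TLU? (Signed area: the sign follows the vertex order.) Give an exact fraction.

Work in coordinates with A = (0, 0), B = (1, 0), U = (0, 1).
1. T is the centroid of triangle AUB ⇒ T = (1/3, 1/3)
2. H is where the line through B parallel to TA meets line UA ⇒ H = (0, -1)
3. L is the intersection of line TH and line UB ⇒ L = (2/5, 3/5)
4. X is the centroid of triangle THB ⇒ X = (4/9, -2/9)
5. J lies on line XL with XJ:JL = 5:4 ⇒ J = (34/81, 19/81)
2·[BUJ] = 28/81, 2·[TLU] = 2/15
[BUJ]:[TLU] = 28/81:2/15 = 70/27

[BUJ]:[TLU] = 70/27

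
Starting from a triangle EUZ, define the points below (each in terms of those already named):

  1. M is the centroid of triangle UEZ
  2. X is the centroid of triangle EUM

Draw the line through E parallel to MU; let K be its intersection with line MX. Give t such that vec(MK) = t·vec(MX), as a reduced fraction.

t = 3

Choose coordinates E = (0, 0), U = (1, 0), Z = (0, 1).
1. M is the centroid of triangle UEZ ⇒ M = (1/3, 1/3)
2. X is the centroid of triangle EUM ⇒ X = (4/9, 1/9)
through E parallel to MU: direction (2/3, -1/3); meets MX at K = (2/3, -1/3)
K = M + t·(X−M) with t = 3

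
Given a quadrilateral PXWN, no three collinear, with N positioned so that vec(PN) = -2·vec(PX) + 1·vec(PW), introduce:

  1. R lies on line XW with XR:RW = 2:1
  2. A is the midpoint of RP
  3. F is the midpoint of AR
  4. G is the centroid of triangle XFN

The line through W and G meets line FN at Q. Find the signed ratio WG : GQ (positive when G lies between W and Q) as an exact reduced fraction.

Work in coordinates with P = (0, 0), X = (1, 0), W = (0, 1), N = (-2, 1).
1. R lies on line XW with XR:RW = 2:1 ⇒ R = (1/3, 2/3)
2. A is the midpoint of RP ⇒ A = (1/6, 1/3)
3. F is the midpoint of AR ⇒ F = (1/4, 1/2)
4. G is the centroid of triangle XFN ⇒ G = (-1/4, 1/2)
line WG meets FN at Q = (-1/5, 3/5)
G = W + t·(Q−W) with t = 5/4, so WG:GQ = 5/4:-1/4

WG:GQ = -5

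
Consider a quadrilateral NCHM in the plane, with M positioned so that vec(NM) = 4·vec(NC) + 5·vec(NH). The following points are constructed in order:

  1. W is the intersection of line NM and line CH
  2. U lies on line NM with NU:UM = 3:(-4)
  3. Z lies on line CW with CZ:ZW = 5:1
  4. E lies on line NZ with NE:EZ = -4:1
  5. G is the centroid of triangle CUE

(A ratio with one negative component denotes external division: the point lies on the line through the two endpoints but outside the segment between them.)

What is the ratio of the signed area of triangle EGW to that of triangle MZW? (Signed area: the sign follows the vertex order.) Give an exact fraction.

[EGW]:[MZW] = 59/36

Work in coordinates with N = (0, 0), C = (1, 0), H = (0, 1), M = (4, 5).
1. W is the intersection of line NM and line CH ⇒ W = (4/9, 5/9)
2. U lies on line NM with NU:UM = 3:(-4) ⇒ U = (-12, -15)
3. Z lies on line CW with CZ:ZW = 5:1 ⇒ Z = (29/54, 25/54)
4. E lies on line NZ with NE:EZ = -4:1 ⇒ E = (58/81, 50/81)
5. G is the centroid of triangle CUE ⇒ G = (-833/243, -1165/243)
2·[EGW] = -295/243, 2·[MZW] = -20/27
[EGW]:[MZW] = -295/243:-20/27 = 59/36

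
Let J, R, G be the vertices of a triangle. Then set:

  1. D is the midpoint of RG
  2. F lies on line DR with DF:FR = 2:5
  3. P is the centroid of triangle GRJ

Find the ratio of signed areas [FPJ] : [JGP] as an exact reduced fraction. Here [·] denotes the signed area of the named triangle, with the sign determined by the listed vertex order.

Set J = (0, 0), R = (1, 0), G = (0, 1); any affine frame gives the same invariant.
1. D is the midpoint of RG ⇒ D = (1/2, 1/2)
2. F lies on line DR with DF:FR = 2:5 ⇒ F = (9/14, 5/14)
3. P is the centroid of triangle GRJ ⇒ P = (1/3, 1/3)
2·[FPJ] = 2/21, 2·[JGP] = -1/3
[FPJ]:[JGP] = 2/21:-1/3 = -2/7

[FPJ]:[JGP] = -2/7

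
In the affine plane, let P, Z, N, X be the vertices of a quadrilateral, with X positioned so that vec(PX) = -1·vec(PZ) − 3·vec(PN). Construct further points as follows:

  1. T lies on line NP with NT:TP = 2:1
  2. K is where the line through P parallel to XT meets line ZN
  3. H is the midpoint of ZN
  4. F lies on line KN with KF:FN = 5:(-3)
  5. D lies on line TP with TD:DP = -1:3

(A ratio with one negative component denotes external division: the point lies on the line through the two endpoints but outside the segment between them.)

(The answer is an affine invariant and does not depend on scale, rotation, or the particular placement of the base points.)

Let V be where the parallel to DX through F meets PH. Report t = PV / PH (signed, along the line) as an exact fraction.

t = -133/65

Work in coordinates with P = (0, 0), Z = (1, 0), N = (0, 1), X = (-1, -3).
1. T lies on line NP with NT:TP = 2:1 ⇒ T = (0, 1/3)
2. K is where the line through P parallel to XT meets line ZN ⇒ K = (3/13, 10/13)
3. H is the midpoint of ZN ⇒ H = (1/2, 1/2)
4. F lies on line KN with KF:FN = 5:(-3) ⇒ F = (-9/26, 35/26)
5. D lies on line TP with TD:DP = -1:3 ⇒ D = (0, 1/2)
through F parallel to DX: direction (-1, -7/2); meets PH at V = (-133/130, -133/130)
V = P + t·(H−P) with t = -133/65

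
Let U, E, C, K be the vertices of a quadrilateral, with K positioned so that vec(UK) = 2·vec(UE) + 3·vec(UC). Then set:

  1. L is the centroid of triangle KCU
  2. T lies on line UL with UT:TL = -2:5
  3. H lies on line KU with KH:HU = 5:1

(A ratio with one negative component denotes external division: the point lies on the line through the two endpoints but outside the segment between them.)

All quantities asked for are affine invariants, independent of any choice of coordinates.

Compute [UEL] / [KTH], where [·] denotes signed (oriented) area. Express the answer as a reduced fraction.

Assign U = (0, 0), E = (1, 0), C = (0, 1), K = (2, 3) — the answer is frame-independent, so this choice is without loss of generality.
1. L is the centroid of triangle KCU ⇒ L = (2/3, 4/3)
2. T lies on line UL with UT:TL = -2:5 ⇒ T = (-4/9, -8/9)
3. H lies on line KU with KH:HU = 5:1 ⇒ H = (1/3, 1/2)
2·[UEL] = 4/3, 2·[KTH] = -10/27
[UEL]:[KTH] = 4/3:-10/27 = -18/5

[UEL]:[KTH] = -18/5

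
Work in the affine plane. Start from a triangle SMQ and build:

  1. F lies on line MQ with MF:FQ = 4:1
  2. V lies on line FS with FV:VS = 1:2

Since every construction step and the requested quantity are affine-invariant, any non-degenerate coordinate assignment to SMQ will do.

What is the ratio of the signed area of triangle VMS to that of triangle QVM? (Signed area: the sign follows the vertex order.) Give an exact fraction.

Work in coordinates with S = (0, 0), M = (1, 0), Q = (0, 1).
1. F lies on line MQ with MF:FQ = 4:1 ⇒ F = (1/5, 4/5)
2. V lies on line FS with FV:VS = 1:2 ⇒ V = (2/15, 8/15)
2·[VMS] = -8/15, 2·[QVM] = 1/3
[VMS]:[QVM] = -8/15:1/3 = -8/5

[VMS]:[QVM] = -8/5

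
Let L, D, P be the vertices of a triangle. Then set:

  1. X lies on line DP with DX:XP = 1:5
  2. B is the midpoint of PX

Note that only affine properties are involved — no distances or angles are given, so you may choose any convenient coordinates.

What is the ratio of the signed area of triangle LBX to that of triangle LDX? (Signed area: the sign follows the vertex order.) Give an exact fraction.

[LBX]:[LDX] = -5/2

Choose coordinates L = (0, 0), D = (1, 0), P = (0, 1).
1. X lies on line DP with DX:XP = 1:5 ⇒ X = (5/6, 1/6)
2. B is the midpoint of PX ⇒ B = (5/12, 7/12)
2·[LBX] = -5/12, 2·[LDX] = 1/6
[LBX]:[LDX] = -5/12:1/6 = -5/2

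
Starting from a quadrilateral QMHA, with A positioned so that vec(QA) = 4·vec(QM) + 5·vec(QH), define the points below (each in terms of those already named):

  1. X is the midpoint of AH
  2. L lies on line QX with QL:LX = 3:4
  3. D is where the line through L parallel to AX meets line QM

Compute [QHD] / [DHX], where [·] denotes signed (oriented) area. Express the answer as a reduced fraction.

Work in coordinates with Q = (0, 0), M = (1, 0), H = (0, 1), A = (4, 5).
1. X is the midpoint of AH ⇒ X = (2, 3)
2. L lies on line QX with QL:LX = 3:4 ⇒ L = (6/7, 9/7)
3. D is where the line through L parallel to AX meets line QM ⇒ D = (-3/7, 0)
2·[QHD] = 3/7, 2·[DHX] = -8/7
[QHD]:[DHX] = 3/7:-8/7 = -3/8

[QHD]:[DHX] = -3/8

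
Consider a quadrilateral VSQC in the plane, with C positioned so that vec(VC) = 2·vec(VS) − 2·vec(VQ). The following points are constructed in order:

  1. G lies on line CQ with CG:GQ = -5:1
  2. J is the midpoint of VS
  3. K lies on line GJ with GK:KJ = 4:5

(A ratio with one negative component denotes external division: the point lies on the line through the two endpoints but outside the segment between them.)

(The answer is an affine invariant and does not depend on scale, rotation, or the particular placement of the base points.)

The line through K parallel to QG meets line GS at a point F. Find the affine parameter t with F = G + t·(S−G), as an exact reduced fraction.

Choose coordinates V = (0, 0), S = (1, 0), Q = (0, 1), C = (2, -2).
1. G lies on line CQ with CG:GQ = -5:1 ⇒ G = (-1/2, 7/4)
2. J is the midpoint of VS ⇒ J = (1/2, 0)
3. K lies on line GJ with GK:KJ = 4:5 ⇒ K = (-1/18, 35/36)
through K parallel to QG: direction (-1/2, 3/4); meets GS at F = (-5/6, 77/36)
F = G + t·(S−G) with t = -2/9

t = -2/9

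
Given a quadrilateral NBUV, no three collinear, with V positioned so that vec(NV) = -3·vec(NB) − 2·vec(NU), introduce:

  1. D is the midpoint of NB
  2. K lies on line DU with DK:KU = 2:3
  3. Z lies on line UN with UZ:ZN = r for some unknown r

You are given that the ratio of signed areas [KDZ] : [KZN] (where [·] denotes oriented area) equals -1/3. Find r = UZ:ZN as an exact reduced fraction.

r = 1/2

Set N = (0, 0), B = (1, 0), U = (0, 1), V = (-3, -2); any affine frame gives the same invariant.
1. D is the midpoint of NB ⇒ D = (1/2, 0)
2. K lies on line DU with DK:KU = 2:3 ⇒ K = (3/10, 2/5)
3. With UZ:ZN = r, write λ = r/(r+1) so Z = U + λ·(N−U); Z is affine-linear in λ
Every point depending on Z is an affine combination of Z and λ-independent points, so each such coordinate is linear in λ; the λ² term in each signed area is a multiple of (N−U)×(N−U) = 0, so 2·[KDZ] and 2·[KZN] are each linear in λ. Evaluating at λ=0 and λ=1:
  2·[KDZ] = -1/5·λ,   2·[KZN] = -3/10·λ + 3/10
So [KDZ]:[KZN] = (-1/5·λ) / (-3/10·λ + 3/10). Setting this equal to -1/3:
  -1/5·λ = -1/3·(-3/10·λ + 3/10)  ⇒  λ = 1/3
Then r = λ/(1−λ) = (1/3)/(2/3) = 1/2. Check: with r = 1/2, Z = (0, 2/3) and [KDZ]:[KZN] = -1/3 as required.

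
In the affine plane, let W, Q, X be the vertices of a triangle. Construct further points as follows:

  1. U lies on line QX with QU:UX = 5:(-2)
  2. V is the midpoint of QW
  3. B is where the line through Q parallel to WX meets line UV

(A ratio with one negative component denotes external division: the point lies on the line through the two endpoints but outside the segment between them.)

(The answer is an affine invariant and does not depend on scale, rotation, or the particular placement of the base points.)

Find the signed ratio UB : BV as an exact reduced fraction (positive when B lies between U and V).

Assign W = (0, 0), Q = (1, 0), X = (0, 1) — the answer is frame-independent, so this choice is without loss of generality.
1. U lies on line QX with QU:UX = 5:(-2) ⇒ U = (-2/3, 5/3)
2. V is the midpoint of QW ⇒ V = (1/2, 0)
3. B is where the line through Q parallel to WX meets line UV ⇒ B = (1, -5/7)
B = U + t·(V−U) with t = 10/7, so UB:BV = t:(1−t) = 10/7:-3/7

UB:BV = -10/3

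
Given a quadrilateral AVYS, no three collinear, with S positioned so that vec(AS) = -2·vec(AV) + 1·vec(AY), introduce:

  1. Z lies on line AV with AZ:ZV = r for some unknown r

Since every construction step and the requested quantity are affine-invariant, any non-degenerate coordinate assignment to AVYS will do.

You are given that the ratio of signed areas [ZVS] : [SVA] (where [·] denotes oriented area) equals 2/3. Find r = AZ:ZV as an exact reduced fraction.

r = -5/2

Work in coordinates with A = (0, 0), V = (1, 0), Y = (0, 1), S = (-2, 1).
1. With AZ:ZV = r, write λ = r/(r+1) so Z = A + λ·(V−A); Z is affine-linear in λ
Every point depending on Z is an affine combination of Z and λ-independent points, so each such coordinate is linear in λ; the λ² term in each signed area is a multiple of (V−A)×(V−A) = 0, so 2·[ZVS] and 2·[SVA] are each linear in λ. Evaluating at λ=0 and λ=1:
  2·[ZVS] = −λ + 1,   2·[SVA] = -1
So [ZVS]:[SVA] = (−λ + 1) / (-1). Setting this equal to 2/3:
  −λ + 1 = 2/3·(-1)  ⇒  λ = 5/3
Then r = λ/(1−λ) = (5/3)/(-2/3) = -5/2. Check: with r = -5/2, Z = (5/3, 0) and [ZVS]:[SVA] = 2/3 as required.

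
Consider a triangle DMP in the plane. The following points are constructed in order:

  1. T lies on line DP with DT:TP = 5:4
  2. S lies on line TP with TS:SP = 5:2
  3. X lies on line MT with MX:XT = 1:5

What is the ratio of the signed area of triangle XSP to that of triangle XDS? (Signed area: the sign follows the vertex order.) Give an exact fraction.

Work in coordinates with D = (0, 0), M = (1, 0), P = (0, 1).
1. T lies on line DP with DT:TP = 5:4 ⇒ T = (0, 5/9)
2. S lies on line TP with TS:SP = 5:2 ⇒ S = (0, 55/63)
3. X lies on line MT with MX:XT = 1:5 ⇒ X = (5/6, 5/54)
2·[XSP] = -20/189, 2·[XDS] = -275/378
[XSP]:[XDS] = -20/189:-275/378 = 8/55

[XSP]:[XDS] = 8/55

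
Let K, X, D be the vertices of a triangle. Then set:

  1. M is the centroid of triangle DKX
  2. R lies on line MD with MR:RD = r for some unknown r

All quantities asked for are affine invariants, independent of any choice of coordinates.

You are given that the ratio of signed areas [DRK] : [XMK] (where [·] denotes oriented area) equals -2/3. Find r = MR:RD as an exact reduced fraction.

r = 1/2

Choose coordinates K = (0, 0), X = (1, 0), D = (0, 1).
1. M is the centroid of triangle DKX ⇒ M = (1/3, 1/3)
2. With MR:RD = r, write λ = r/(r+1) so R = M + λ·(D−M); R is affine-linear in λ
Every point depending on R is an affine combination of R and λ-independent points, so each such coordinate is linear in λ; the λ² term in each signed area is a multiple of (D−M)×(D−M) = 0, so 2·[DRK] and 2·[XMK] are each linear in λ. Evaluating at λ=0 and λ=1:
  2·[DRK] = 1/3·λ − 1/3,   2·[XMK] = 1/3
So [DRK]:[XMK] = (1/3·λ − 1/3) / (1/3). Setting this equal to -2/3:
  1/3·λ − 1/3 = -2/3·(1/3)  ⇒  λ = 1/3
Then r = λ/(1−λ) = (1/3)/(2/3) = 1/2. Check: with r = 1/2, R = (2/9, 5/9) and [DRK]:[XMK] = -2/3 as required.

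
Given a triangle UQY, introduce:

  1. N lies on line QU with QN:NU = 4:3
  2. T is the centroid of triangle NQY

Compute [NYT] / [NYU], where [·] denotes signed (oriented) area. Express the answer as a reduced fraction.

[NYT]:[NYU] = -4/9

Assign U = (0, 0), Q = (1, 0), Y = (0, 1) — the answer is frame-independent, so this choice is without loss of generality.
1. N lies on line QU with QN:NU = 4:3 ⇒ N = (3/7, 0)
2. T is the centroid of triangle NQY ⇒ T = (10/21, 1/3)
2·[NYT] = -4/21, 2·[NYU] = 3/7
[NYT]:[NYU] = -4/21:3/7 = -4/9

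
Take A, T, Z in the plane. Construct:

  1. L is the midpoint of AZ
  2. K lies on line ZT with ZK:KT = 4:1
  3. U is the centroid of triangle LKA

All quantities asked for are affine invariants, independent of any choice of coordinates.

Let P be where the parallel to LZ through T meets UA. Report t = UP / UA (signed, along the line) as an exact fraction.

t = -11/4

Choose coordinates A = (0, 0), T = (1, 0), Z = (0, 1).
1. L is the midpoint of AZ ⇒ L = (0, 1/2)
2. K lies on line ZT with ZK:KT = 4:1 ⇒ K = (4/5, 1/5)
3. U is the centroid of triangle LKA ⇒ U = (4/15, 7/30)
through T parallel to LZ: direction (0, 1/2); meets UA at P = (1, 7/8)
P = U + t·(A−U) with t = -11/4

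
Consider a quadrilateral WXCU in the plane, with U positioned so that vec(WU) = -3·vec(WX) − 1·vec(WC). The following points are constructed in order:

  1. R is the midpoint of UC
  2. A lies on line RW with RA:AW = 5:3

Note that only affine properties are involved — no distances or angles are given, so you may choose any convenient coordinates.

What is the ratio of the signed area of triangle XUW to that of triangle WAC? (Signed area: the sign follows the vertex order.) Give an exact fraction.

[XUW]:[WAC] = 16/9

Assign W = (0, 0), X = (1, 0), C = (0, 1), U = (-3, -1) — the answer is frame-independent, so this choice is without loss of generality.
1. R is the midpoint of UC ⇒ R = (-3/2, 0)
2. A lies on line RW with RA:AW = 5:3 ⇒ A = (-9/16, 0)
2·[XUW] = -1, 2·[WAC] = -9/16
[XUW]:[WAC] = -1:-9/16 = 16/9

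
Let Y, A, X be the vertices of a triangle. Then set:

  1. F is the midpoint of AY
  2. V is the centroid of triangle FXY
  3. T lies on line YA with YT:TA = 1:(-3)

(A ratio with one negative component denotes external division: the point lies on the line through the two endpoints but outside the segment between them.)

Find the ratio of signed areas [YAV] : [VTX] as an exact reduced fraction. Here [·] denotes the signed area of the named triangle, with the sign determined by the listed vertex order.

Choose coordinates Y = (0, 0), A = (1, 0), X = (0, 1).
1. F is the midpoint of AY ⇒ F = (1/2, 0)
2. V is the centroid of triangle FXY ⇒ V = (1/6, 1/3)
3. T lies on line YA with YT:TA = 1:(-3) ⇒ T = (-1/2, 0)
2·[YAV] = 1/3, 2·[VTX] = -1/2
[YAV]:[VTX] = 1/3:-1/2 = -2/3

[YAV]:[VTX] = -2/3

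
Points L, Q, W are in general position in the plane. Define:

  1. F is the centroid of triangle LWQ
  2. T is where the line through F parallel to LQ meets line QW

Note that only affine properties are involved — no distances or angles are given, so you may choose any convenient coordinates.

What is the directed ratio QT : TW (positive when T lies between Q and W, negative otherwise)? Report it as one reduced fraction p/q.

Choose coordinates L = (0, 0), Q = (1, 0), W = (0, 1).
1. F is the centroid of triangle LWQ ⇒ F = (1/3, 1/3)
2. T is where the line through F parallel to LQ meets line QW ⇒ T = (2/3, 1/3)
T = Q + t·(W−Q) with t = 1/3, so QT:TW = t:(1−t) = 1/3:2/3

QT:TW = 1/2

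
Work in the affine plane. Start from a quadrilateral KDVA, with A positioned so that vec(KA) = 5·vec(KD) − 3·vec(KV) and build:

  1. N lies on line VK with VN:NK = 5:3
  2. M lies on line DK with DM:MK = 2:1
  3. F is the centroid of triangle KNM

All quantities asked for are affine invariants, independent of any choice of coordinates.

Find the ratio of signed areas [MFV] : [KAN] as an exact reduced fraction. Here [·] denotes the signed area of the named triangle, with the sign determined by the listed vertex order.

[MFV]:[KAN] = -13/135

Work in coordinates with K = (0, 0), D = (1, 0), V = (0, 1), A = (5, -3).
1. N lies on line VK with VN:NK = 5:3 ⇒ N = (0, 3/8)
2. M lies on line DK with DM:MK = 2:1 ⇒ M = (1/3, 0)
3. F is the centroid of triangle KNM ⇒ F = (1/9, 1/8)
2·[MFV] = -13/72, 2·[KAN] = 15/8
[MFV]:[KAN] = -13/72:15/8 = -13/135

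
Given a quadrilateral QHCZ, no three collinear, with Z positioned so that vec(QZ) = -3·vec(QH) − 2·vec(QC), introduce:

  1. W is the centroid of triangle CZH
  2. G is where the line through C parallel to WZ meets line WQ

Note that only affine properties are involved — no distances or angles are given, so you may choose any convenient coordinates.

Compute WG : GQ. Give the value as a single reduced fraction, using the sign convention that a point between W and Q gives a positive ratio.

WG:GQ = -6/7

Choose coordinates Q = (0, 0), H = (1, 0), C = (0, 1), Z = (-3, -2).
1. W is the centroid of triangle CZH ⇒ W = (-2/3, -1/3)
2. G is where the line through C parallel to WZ meets line WQ ⇒ G = (-14/3, -7/3)
G = W + t·(Q−W) with t = -6, so WG:GQ = t:(1−t) = -6:7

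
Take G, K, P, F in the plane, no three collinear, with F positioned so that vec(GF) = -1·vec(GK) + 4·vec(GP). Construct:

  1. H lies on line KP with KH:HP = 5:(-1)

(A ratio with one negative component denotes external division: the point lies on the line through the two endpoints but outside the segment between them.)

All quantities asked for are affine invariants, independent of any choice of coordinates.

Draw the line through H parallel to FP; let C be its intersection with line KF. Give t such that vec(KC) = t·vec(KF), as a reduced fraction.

Assign G = (0, 0), K = (1, 0), P = (0, 1), F = (-1, 4) — the answer is frame-independent, so this choice is without loss of generality.
1. H lies on line KP with KH:HP = 5:(-1) ⇒ H = (-1/4, 5/4)
through H parallel to FP: direction (1, -3); meets KF at C = (-3/2, 5)
C = K + t·(F−K) with t = 5/4

t = 5/4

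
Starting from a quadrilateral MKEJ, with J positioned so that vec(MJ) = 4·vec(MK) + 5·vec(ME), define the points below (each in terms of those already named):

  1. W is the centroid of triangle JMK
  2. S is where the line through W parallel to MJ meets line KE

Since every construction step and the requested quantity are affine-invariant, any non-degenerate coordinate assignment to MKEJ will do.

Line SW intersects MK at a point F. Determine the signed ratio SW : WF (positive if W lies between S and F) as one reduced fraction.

SW:WF = -7/9

Choose coordinates M = (0, 0), K = (1, 0), E = (0, 1), J = (4, 5).
1. W is the centroid of triangle JMK ⇒ W = (5/3, 5/3)
2. S is where the line through W parallel to MJ meets line KE ⇒ S = (17/27, 10/27)
line SW meets MK at F = (1/3, 0)
W = S + t·(F−S) with t = -7/2, so SW:WF = -7/2:9/2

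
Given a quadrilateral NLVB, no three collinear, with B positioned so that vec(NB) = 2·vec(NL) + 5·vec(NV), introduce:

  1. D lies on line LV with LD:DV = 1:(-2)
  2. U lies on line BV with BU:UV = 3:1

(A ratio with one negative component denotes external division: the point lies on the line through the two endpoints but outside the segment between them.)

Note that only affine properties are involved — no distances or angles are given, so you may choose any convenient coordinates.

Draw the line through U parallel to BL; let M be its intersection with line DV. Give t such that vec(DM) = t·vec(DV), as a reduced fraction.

Assign N = (0, 0), L = (1, 0), V = (0, 1), B = (2, 5) — the answer is frame-independent, so this choice is without loss of generality.
1. D lies on line LV with LD:DV = 1:(-2) ⇒ D = (2, -1)
2. U lies on line BV with BU:UV = 3:1 ⇒ U = (1/2, 2)
through U parallel to BL: direction (-1, -5); meets DV at M = (1/4, 3/4)
M = D + t·(V−D) with t = 7/8

t = 7/8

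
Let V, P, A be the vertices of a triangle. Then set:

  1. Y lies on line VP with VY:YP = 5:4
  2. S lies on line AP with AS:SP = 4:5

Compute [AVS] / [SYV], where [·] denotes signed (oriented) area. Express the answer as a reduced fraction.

Set V = (0, 0), P = (1, 0), A = (0, 1); any affine frame gives the same invariant.
1. Y lies on line VP with VY:YP = 5:4 ⇒ Y = (5/9, 0)
2. S lies on line AP with AS:SP = 4:5 ⇒ S = (4/9, 5/9)
2·[AVS] = 4/9, 2·[SYV] = -25/81
[AVS]:[SYV] = 4/9:-25/81 = -36/25

[AVS]:[SYV] = -36/25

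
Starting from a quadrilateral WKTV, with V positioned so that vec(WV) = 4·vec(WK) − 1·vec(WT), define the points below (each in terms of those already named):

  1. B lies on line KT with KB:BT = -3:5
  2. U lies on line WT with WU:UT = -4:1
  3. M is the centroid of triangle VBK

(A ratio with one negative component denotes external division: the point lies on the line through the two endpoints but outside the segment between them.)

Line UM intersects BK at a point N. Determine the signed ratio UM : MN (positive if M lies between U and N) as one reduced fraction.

UM:MN = -1/2

Assign W = (0, 0), K = (1, 0), T = (0, 1), V = (4, -1) — the answer is frame-independent, so this choice is without loss of generality.
1. B lies on line KT with KB:BT = -3:5 ⇒ B = (5/2, -3/2)
2. U lies on line WT with WU:UT = -4:1 ⇒ U = (0, 4/3)
3. M is the centroid of triangle VBK ⇒ M = (5/2, -5/6)
line UM meets BK at N = (-5/2, 7/2)
M = U + t·(N−U) with t = -1, so UM:MN = -1:2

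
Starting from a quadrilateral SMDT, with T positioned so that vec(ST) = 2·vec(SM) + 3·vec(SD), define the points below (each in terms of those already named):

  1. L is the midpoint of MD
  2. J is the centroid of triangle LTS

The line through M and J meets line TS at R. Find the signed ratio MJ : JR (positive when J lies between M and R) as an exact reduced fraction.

MJ:JR = 17

Assign S = (0, 0), M = (1, 0), D = (0, 1), T = (2, 3) — the answer is frame-independent, so this choice is without loss of generality.
1. L is the midpoint of MD ⇒ L = (1/2, 1/2)
2. J is the centroid of triangle LTS ⇒ J = (5/6, 7/6)
line MJ meets TS at R = (14/17, 21/17)
J = M + t·(R−M) with t = 17/18, so MJ:JR = 17/18:1/18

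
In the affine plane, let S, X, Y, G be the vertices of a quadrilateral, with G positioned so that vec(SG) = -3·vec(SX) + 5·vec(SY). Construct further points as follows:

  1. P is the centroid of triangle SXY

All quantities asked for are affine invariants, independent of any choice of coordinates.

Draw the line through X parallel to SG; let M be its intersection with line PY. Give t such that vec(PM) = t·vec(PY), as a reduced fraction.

Assign S = (0, 0), X = (1, 0), Y = (0, 1), G = (-3, 5) — the answer is frame-independent, so this choice is without loss of generality.
1. P is the centroid of triangle SXY ⇒ P = (1/3, 1/3)
through X parallel to SG: direction (-3, 5); meets PY at M = (-2, 5)
M = P + t·(Y−P) with t = 7

t = 7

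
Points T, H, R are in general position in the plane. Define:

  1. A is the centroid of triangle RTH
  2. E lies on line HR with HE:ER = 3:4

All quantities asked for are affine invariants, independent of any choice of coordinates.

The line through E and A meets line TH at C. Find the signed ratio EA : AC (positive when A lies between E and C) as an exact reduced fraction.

Assign T = (0, 0), H = (1, 0), R = (0, 1) — the answer is frame-independent, so this choice is without loss of generality.
1. A is the centroid of triangle RTH ⇒ A = (1/3, 1/3)
2. E lies on line HR with HE:ER = 3:4 ⇒ E = (4/7, 3/7)
line EA meets TH at C = (-1/2, 0)
A = E + t·(C−E) with t = 2/9, so EA:AC = 2/9:7/9

EA:AC = 2/7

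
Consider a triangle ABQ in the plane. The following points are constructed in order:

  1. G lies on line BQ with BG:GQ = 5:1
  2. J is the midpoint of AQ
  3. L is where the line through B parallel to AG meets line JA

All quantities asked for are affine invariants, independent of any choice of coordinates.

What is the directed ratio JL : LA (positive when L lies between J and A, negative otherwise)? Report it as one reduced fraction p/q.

JL:LA = -11/10

Assign A = (0, 0), B = (1, 0), Q = (0, 1) — the answer is frame-independent, so this choice is without loss of generality.
1. G lies on line BQ with BG:GQ = 5:1 ⇒ G = (1/6, 5/6)
2. J is the midpoint of AQ ⇒ J = (0, 1/2)
3. L is where the line through B parallel to AG meets line JA ⇒ L = (0, -5)
L = J + t·(A−J) with t = 11, so JL:LA = t:(1−t) = 11:-10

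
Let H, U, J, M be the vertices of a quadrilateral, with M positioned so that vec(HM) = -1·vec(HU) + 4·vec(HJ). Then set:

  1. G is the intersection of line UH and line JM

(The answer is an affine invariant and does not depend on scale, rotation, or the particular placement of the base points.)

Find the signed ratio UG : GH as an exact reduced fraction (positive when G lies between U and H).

UG:GH = 2

Work in coordinates with H = (0, 0), U = (1, 0), J = (0, 1), M = (-1, 4).
1. G is the intersection of line UH and line JM ⇒ G = (1/3, 0)
G = U + t·(H−U) with t = 2/3, so UG:GH = t:(1−t) = 2/3:1/3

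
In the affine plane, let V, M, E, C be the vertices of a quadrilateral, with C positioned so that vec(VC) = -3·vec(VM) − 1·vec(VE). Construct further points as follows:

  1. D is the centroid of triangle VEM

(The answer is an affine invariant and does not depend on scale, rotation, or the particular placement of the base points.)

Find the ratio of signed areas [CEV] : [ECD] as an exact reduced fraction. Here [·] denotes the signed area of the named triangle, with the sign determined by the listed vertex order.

Work in coordinates with V = (0, 0), M = (1, 0), E = (0, 1), C = (-3, -1).
1. D is the centroid of triangle VEM ⇒ D = (1/3, 1/3)
2·[CEV] = -3, 2·[ECD] = 8/3
[CEV]:[ECD] = -3:8/3 = -9/8

[CEV]:[ECD] = -9/8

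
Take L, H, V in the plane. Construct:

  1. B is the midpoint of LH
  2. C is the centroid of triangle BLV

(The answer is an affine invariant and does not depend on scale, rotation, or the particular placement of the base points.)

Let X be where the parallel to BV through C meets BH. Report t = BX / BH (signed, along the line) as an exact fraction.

t = -1/3

Work in coordinates with L = (0, 0), H = (1, 0), V = (0, 1).
1. B is the midpoint of LH ⇒ B = (1/2, 0)
2. C is the centroid of triangle BLV ⇒ C = (1/6, 1/3)
through C parallel to BV: direction (-1/2, 1); meets BH at X = (1/3, 0)
X = B + t·(H−B) with t = -1/3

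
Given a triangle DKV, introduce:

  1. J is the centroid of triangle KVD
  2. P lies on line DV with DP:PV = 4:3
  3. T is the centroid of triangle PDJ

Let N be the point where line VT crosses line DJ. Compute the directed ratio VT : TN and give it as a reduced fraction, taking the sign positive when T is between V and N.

VT:TN = 17/4

Work in coordinates with D = (0, 0), K = (1, 0), V = (0, 1).
1. J is the centroid of triangle KVD ⇒ J = (1/3, 1/3)
2. P lies on line DV with DP:PV = 4:3 ⇒ P = (0, 4/7)
3. T is the centroid of triangle PDJ ⇒ T = (1/9, 19/63)
line VT meets DJ at N = (7/51, 7/51)
T = V + t·(N−V) with t = 17/21, so VT:TN = 17/21:4/21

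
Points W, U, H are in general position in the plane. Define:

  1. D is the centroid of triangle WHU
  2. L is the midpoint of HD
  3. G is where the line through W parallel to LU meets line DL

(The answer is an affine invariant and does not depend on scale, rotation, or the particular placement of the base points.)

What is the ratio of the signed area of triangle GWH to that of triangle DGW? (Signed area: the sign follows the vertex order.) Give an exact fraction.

[GWH]:[DGW] = 5/3

Assign W = (0, 0), U = (1, 0), H = (0, 1) — the answer is frame-independent, so this choice is without loss of generality.
1. D is the centroid of triangle WHU ⇒ D = (1/3, 1/3)
2. L is the midpoint of HD ⇒ L = (1/6, 2/3)
3. G is where the line through W parallel to LU meets line DL ⇒ G = (5/6, -2/3)
2·[GWH] = -5/6, 2·[DGW] = -1/2
[GWH]:[DGW] = -5/6:-1/2 = 5/3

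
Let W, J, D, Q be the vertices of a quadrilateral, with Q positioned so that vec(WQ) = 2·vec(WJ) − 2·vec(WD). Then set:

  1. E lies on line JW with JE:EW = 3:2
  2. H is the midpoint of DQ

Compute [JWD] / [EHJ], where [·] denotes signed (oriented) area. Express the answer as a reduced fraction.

Choose coordinates W = (0, 0), J = (1, 0), D = (0, 1), Q = (2, -2).
1. E lies on line JW with JE:EW = 3:2 ⇒ E = (2/5, 0)
2. H is the midpoint of DQ ⇒ H = (1, -1/2)
2·[JWD] = -1, 2·[EHJ] = 3/10
[JWD]:[EHJ] = -1:3/10 = -10/3

[JWD]:[EHJ] = -10/3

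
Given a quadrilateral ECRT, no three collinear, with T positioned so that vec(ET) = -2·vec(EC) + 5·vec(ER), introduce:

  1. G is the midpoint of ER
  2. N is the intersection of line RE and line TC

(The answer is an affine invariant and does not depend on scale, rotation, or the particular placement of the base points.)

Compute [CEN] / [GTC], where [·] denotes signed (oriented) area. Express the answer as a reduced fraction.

[CEN]:[GTC] = 10/21

Set E = (0, 0), C = (1, 0), R = (0, 1), T = (-2, 5); any affine frame gives the same invariant.
1. G is the midpoint of ER ⇒ G = (0, 1/2)
2. N is the intersection of line RE and line TC ⇒ N = (0, 5/3)
2·[CEN] = -5/3, 2·[GTC] = -7/2
[CEN]:[GTC] = -5/3:-7/2 = 10/21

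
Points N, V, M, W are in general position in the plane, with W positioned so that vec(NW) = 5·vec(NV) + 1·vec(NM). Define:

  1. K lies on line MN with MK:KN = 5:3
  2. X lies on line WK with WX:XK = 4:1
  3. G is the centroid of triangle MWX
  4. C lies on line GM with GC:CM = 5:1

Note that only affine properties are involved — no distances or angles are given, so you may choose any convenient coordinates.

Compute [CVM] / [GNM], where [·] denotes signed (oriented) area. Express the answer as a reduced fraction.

[CVM]:[GNM] = 11/72

Set N = (0, 0), V = (1, 0), M = (0, 1), W = (5, 1); any affine frame gives the same invariant.
1. K lies on line MN with MK:KN = 5:3 ⇒ K = (0, 3/8)
2. X lies on line WK with WX:XK = 4:1 ⇒ X = (1, 1/2)
3. G is the centroid of triangle MWX ⇒ G = (2, 5/6)
4. C lies on line GM with GC:CM = 5:1 ⇒ C = (1/3, 35/36)
2·[CVM] = -11/36, 2·[GNM] = -2
[CVM]:[GNM] = -11/36:-2 = 11/72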